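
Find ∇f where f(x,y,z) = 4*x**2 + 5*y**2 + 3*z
(8*x, 10*y, 3)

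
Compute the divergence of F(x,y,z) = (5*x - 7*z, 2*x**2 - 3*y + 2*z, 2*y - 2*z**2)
2 - 4*z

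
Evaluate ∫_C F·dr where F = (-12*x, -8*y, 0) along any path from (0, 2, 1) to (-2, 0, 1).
-8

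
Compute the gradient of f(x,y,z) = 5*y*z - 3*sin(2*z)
(0, 5*z, 5*y - 6*cos(2*z))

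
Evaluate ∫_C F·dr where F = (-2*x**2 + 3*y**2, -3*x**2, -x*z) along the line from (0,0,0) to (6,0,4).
-176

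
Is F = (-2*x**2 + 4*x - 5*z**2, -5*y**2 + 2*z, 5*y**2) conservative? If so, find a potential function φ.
No, ∇×F = (10*y - 2, -10*z, 0) ≠ 0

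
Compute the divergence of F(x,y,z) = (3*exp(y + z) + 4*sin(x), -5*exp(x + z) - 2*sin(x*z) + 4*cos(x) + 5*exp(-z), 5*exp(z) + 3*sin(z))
5*exp(z) + 4*cos(x) + 3*cos(z)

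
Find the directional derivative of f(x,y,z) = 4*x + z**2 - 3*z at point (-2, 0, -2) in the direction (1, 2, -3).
25*sqrt(14)/14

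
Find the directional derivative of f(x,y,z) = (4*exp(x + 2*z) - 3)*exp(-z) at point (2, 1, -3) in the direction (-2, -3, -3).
sqrt(22)*(-9*exp(4) - 20)*exp(-1)/22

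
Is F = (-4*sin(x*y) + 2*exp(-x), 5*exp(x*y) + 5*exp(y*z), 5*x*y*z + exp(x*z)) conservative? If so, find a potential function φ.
No, ∇×F = (5*x*z - 5*y*exp(y*z), z*(-5*y - exp(x*z)), 4*x*cos(x*y) + 5*y*exp(x*y)) ≠ 0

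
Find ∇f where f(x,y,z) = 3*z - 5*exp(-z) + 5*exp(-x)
(-5*exp(-x), 0, 3 + 5*exp(-z))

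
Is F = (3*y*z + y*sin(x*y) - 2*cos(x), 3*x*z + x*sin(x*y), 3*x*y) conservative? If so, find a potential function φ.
Yes, F is conservative. φ = 3*x*y*z - 2*sin(x) - cos(x*y)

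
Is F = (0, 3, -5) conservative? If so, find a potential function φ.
Yes, F is conservative. φ = 3*y - 5*z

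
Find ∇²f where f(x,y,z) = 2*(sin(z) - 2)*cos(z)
-4*sin(2*z) + 4*cos(z)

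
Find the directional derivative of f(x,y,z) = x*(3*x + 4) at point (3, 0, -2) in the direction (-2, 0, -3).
-44*sqrt(13)/13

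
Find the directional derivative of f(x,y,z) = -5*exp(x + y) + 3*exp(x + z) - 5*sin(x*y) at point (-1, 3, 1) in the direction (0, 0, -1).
-3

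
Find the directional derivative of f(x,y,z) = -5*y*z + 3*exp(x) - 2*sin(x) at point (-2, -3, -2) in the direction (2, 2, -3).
sqrt(17)*(-25*exp(2) + 6 - 4*exp(2)*cos(2))*exp(-2)/17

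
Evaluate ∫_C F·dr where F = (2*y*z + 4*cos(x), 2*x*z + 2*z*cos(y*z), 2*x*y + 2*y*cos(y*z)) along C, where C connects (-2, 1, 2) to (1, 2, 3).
2*sin(6) + 2*sin(2) + 4*sin(1) + 20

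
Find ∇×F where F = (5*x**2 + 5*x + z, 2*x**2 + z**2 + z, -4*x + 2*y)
(1 - 2*z, 5, 4*x)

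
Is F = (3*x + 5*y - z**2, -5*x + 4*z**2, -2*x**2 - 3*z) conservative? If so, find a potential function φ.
No, ∇×F = (-8*z, 4*x - 2*z, -10) ≠ 0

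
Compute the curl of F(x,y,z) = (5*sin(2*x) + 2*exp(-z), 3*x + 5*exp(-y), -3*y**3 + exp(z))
(-9*y**2, -2*exp(-z), 3)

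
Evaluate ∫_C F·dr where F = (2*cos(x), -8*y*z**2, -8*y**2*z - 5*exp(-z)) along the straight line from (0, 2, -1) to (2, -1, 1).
-10*sinh(1) + 2*sin(2) + 12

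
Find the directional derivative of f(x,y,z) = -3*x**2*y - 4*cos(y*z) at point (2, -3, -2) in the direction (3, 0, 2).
12*sqrt(13)*(9 - 2*sin(6))/13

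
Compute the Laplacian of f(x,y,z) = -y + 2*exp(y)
2*exp(y)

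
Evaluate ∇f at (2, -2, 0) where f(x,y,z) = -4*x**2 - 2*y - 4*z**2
(-16, -2, 0)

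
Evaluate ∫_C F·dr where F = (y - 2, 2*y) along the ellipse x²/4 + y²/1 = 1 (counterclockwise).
-2*pi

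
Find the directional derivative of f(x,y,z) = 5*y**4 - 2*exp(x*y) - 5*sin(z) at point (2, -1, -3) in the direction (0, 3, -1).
sqrt(10)*(-60*exp(2) + 5*exp(2)*cos(3) - 12)*exp(-2)/10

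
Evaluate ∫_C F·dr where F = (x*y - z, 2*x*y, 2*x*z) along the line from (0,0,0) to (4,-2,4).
104/3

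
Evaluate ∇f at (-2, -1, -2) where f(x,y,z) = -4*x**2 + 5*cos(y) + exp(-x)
(16 - exp(2), 5*sin(1), 0)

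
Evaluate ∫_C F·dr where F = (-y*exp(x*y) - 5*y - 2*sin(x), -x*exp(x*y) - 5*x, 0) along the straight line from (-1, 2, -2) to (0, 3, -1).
-9 - 2*cos(1) + exp(-2)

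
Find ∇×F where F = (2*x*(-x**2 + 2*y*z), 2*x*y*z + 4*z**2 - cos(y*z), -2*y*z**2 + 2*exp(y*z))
(-2*x*y - y*sin(y*z) - 2*z**2 + 2*z*exp(y*z) - 8*z, 4*x*y, 2*z*(-2*x + y))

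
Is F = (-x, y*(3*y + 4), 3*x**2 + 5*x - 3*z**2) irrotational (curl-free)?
No, ∇×F = (0, -6*x - 5, 0)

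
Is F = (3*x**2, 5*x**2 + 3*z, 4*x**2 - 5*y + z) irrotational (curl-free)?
No, ∇×F = (-8, -8*x, 10*x)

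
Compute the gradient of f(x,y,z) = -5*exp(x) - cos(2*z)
(-5*exp(x), 0, 2*sin(2*z))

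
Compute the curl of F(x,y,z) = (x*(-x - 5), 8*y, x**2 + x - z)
(0, -2*x - 1, 0)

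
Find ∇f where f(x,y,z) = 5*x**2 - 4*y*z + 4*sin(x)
(10*x + 4*cos(x), -4*z, -4*y)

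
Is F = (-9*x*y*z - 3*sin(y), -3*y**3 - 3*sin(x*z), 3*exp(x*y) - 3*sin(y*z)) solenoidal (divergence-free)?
No, ∇·F = -3*y*(3*y + 3*z + cos(y*z))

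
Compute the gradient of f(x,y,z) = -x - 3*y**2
(-1, -6*y, 0)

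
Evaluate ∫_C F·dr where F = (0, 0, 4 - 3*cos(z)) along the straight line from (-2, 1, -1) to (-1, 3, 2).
-3*sin(2) - 3*sin(1) + 12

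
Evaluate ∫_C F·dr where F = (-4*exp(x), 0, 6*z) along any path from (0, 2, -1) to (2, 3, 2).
13 - 4*exp(2)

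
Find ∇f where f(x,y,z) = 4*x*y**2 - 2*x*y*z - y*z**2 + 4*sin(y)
(2*y*(2*y - z), 8*x*y - 2*x*z - z**2 + 4*cos(y), 2*y*(-x - z))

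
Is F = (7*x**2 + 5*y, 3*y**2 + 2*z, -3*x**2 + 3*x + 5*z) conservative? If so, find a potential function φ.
No, ∇×F = (-2, 6*x - 3, -5) ≠ 0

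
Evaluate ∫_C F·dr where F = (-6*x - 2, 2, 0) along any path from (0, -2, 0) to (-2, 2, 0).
0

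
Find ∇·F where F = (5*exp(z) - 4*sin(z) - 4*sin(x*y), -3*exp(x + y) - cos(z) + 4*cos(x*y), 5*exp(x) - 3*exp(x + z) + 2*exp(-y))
-4*x*sin(x*y) - 4*y*cos(x*y) - 3*exp(x + y) - 3*exp(x + z)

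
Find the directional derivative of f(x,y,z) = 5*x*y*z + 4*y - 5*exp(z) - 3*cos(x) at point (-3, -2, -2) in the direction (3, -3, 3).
sqrt(3)*(-5 - 3*exp(2)*sin(3) + 16*exp(2))*exp(-2)/3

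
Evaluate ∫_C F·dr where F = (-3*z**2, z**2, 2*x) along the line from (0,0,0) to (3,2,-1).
-16/3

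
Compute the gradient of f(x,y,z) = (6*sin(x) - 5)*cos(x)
(5*sin(x) + 6*cos(2*x), 0, 0)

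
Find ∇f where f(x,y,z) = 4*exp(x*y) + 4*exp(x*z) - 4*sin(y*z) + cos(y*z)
(4*y*exp(x*y) + 4*z*exp(x*z), 4*x*exp(x*y) - z*sin(y*z) - 4*z*cos(y*z), 4*x*exp(x*z) - y*sin(y*z) - 4*y*cos(y*z))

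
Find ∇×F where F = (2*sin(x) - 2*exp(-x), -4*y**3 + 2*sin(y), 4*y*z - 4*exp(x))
(4*z, 4*exp(x), 0)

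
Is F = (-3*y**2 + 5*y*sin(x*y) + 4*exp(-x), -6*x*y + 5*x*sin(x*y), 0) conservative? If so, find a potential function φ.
Yes, F is conservative. φ = -3*x*y**2 - 5*cos(x*y) - 4*exp(-x)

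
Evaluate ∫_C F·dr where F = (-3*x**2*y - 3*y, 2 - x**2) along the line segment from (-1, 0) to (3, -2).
170/3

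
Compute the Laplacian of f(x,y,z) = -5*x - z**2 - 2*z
-2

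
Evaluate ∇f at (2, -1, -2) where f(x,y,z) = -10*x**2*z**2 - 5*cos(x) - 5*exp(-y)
(-160 + 5*sin(2), 5*E, 160)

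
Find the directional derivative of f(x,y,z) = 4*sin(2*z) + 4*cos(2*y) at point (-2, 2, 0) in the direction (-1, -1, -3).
8*sqrt(11)*(-3 + sin(4))/11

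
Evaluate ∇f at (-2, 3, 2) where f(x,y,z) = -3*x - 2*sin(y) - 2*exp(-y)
(-3, 2*exp(-3) - 2*cos(3), 0)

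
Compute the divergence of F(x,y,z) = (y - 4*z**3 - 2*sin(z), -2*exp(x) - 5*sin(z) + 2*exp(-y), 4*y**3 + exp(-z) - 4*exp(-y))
-exp(-z) - 2*exp(-y)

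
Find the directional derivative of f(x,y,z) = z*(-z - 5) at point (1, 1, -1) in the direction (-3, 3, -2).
3*sqrt(22)/11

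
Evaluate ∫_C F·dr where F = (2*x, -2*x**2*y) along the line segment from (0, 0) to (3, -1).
9/2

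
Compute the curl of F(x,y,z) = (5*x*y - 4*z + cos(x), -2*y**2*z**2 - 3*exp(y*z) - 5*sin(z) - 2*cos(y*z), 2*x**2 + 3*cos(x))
(4*y**2*z + 3*y*exp(y*z) - 2*y*sin(y*z) + 5*cos(z), -4*x + 3*sin(x) - 4, -5*x)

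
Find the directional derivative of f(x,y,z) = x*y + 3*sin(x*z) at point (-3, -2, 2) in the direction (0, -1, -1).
3*sqrt(2)*(1 + 3*cos(6))/2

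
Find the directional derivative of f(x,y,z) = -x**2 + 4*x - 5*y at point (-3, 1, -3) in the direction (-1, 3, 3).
-25*sqrt(19)/19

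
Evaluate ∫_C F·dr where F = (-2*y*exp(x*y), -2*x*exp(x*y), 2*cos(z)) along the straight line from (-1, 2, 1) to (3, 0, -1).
-4*sin(1) - 2 + 2*exp(-2)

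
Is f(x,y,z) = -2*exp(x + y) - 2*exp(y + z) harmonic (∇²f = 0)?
No, ∇²f = -4*exp(x + y) - 4*exp(y + z)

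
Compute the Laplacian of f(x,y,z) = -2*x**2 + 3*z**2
2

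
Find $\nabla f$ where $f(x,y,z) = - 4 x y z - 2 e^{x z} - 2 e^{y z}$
(2*z*(-2*y - exp(x*z)), 2*z*(-2*x - exp(y*z)), -4*x*y - 2*x*exp(x*z) - 2*y*exp(y*z))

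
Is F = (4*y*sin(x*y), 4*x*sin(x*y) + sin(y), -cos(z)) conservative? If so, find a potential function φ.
Yes, F is conservative. φ = -sin(z) - cos(y) - 4*cos(x*y)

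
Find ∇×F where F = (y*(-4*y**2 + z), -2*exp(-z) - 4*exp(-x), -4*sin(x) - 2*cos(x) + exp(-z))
(-2*exp(-z), y - 2*sin(x) + 4*cos(x), 12*y**2 - z + 4*exp(-x))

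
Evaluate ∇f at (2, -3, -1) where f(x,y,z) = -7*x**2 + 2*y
(-28, 2, 0)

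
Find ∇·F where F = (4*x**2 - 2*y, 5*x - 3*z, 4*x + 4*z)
8*x + 4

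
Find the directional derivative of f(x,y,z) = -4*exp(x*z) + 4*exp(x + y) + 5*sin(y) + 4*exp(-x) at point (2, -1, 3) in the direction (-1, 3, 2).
sqrt(14)*(-4*exp(8) + 4 + 15*exp(2)*cos(1) + 8*exp(3))*exp(-2)/14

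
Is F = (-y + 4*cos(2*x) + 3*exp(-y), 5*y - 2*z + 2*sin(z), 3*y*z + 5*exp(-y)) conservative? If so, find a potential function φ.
No, ∇×F = (3*z - 2*cos(z) + 2 - 5*exp(-y), 0, 1 + 3*exp(-y)) ≠ 0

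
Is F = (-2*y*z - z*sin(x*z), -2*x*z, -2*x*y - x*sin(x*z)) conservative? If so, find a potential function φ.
Yes, F is conservative. φ = -2*x*y*z + cos(x*z)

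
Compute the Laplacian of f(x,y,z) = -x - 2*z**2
-4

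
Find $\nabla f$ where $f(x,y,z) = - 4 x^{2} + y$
(-8*x, 1, 0)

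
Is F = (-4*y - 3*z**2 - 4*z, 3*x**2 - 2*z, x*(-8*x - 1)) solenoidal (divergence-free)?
Yes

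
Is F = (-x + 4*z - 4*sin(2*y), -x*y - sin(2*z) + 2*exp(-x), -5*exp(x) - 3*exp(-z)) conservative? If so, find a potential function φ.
No, ∇×F = (2*cos(2*z), 5*exp(x) + 4, -y + 8*cos(2*y) - 2*exp(-x)) ≠ 0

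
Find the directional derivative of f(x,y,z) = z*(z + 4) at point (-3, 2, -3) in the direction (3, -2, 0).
0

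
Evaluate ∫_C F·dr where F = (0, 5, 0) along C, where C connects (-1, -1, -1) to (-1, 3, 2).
20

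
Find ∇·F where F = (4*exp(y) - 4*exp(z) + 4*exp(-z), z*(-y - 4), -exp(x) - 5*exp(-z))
-z + 5*exp(-z)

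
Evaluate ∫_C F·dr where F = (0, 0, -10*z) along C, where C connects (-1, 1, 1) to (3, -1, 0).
5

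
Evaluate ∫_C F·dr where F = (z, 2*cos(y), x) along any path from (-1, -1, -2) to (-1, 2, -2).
2*sin(1) + 2*sin(2)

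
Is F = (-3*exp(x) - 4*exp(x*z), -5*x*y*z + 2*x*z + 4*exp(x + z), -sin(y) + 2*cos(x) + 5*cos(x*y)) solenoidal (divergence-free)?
No, ∇·F = -5*x*z - 4*z*exp(x*z) - 3*exp(x)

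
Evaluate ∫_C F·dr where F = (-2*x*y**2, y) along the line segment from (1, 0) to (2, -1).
-2/3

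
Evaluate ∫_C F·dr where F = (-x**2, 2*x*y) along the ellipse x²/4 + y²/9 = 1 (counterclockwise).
0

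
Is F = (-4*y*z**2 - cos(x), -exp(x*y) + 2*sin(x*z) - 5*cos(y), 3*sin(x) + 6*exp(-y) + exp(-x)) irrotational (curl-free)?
No, ∇×F = (-2*x*cos(x*z) - 6*exp(-y), -8*y*z - 3*cos(x) + exp(-x), -y*exp(x*y) + 4*z**2 + 2*z*cos(x*z))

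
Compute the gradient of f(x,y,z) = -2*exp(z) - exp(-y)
(0, exp(-y), -2*exp(z))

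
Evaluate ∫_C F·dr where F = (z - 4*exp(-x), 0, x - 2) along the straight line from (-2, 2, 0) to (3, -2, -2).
-4*exp(2) - 2 + 4*exp(-3)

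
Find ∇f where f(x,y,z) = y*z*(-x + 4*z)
(-y*z, z*(-x + 4*z), y*(-x + 8*z))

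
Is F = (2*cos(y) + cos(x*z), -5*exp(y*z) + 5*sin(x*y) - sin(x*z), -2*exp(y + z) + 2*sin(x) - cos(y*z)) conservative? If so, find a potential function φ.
No, ∇×F = (x*cos(x*z) + 5*y*exp(y*z) + z*sin(y*z) - 2*exp(y + z), -x*sin(x*z) - 2*cos(x), 5*y*cos(x*y) - z*cos(x*z) + 2*sin(y)) ≠ 0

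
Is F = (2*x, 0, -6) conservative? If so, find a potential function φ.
Yes, F is conservative. φ = x**2 - 6*z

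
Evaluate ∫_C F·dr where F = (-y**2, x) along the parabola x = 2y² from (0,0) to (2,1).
-1/3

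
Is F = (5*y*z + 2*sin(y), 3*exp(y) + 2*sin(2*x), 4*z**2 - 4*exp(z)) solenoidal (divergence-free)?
No, ∇·F = 8*z + 3*exp(y) - 4*exp(z)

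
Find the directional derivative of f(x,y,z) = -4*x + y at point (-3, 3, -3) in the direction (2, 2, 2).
-sqrt(3)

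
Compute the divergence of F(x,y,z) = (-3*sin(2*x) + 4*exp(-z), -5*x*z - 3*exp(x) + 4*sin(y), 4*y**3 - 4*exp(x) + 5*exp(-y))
-6*cos(2*x) + 4*cos(y)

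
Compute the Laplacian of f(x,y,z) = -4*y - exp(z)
-exp(z)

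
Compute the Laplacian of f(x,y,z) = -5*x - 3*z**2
-6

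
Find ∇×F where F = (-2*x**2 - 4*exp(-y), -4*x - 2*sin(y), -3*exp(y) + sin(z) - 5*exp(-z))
(-3*exp(y), 0, -4 - 4*exp(-y))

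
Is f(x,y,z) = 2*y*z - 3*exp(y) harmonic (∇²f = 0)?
No, ∇²f = -3*exp(y)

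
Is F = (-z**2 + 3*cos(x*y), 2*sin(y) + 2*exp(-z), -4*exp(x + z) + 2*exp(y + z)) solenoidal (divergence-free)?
No, ∇·F = -3*y*sin(x*y) - 4*exp(x + z) + 2*exp(y + z) + 2*cos(y)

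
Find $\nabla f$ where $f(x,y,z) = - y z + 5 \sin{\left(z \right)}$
(0, -z, -y + 5*cos(z))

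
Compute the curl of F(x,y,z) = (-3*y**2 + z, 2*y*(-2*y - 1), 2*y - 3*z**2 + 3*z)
(2, 1, 6*y)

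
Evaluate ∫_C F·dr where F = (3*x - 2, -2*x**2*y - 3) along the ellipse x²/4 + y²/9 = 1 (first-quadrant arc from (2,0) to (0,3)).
-29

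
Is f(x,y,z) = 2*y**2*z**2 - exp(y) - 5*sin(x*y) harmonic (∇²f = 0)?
No, ∇²f = 5*x**2*sin(x*y) + 5*y**2*sin(x*y) + 4*y**2 + 4*z**2 - exp(y)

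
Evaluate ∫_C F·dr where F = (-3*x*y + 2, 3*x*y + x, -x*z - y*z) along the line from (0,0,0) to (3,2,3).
-12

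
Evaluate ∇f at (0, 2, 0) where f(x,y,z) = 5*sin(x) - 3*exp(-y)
(5, 3*exp(-2), 0)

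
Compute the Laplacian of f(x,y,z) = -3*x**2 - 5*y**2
-16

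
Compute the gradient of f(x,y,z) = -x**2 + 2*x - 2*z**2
(2 - 2*x, 0, -4*z)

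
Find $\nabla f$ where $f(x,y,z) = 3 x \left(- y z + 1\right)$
(-3*y*z + 3, -3*x*z, -3*x*y)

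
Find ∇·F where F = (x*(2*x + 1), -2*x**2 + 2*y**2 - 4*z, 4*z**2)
4*x + 4*y + 8*z + 1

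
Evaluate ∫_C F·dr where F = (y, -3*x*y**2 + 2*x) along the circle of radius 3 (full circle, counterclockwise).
-207*pi/4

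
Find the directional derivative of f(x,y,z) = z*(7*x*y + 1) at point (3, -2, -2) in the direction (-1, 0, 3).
-151*sqrt(10)/10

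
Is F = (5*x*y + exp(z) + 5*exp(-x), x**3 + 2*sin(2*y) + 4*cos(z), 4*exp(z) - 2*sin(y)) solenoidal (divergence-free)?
No, ∇·F = 5*y + 4*exp(z) + 4*cos(2*y) - 5*exp(-x)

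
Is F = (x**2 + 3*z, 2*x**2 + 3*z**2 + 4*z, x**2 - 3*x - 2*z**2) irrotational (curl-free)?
No, ∇×F = (-6*z - 4, 6 - 2*x, 4*x)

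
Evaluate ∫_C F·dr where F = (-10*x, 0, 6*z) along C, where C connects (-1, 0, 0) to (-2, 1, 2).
-3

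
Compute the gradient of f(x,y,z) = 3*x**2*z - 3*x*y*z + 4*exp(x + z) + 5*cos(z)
(6*x*z - 3*y*z + 4*exp(x + z), -3*x*z, 3*x**2 - 3*x*y + 4*exp(x + z) - 5*sin(z))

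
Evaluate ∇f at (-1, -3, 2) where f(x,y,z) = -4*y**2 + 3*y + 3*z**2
(0, 27, 12)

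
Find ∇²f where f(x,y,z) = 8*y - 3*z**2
-6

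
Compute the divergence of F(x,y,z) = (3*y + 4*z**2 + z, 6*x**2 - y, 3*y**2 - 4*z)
-5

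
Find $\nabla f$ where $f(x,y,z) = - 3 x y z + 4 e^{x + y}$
(-3*y*z + 4*exp(x + y), -3*x*z + 4*exp(x + y), -3*x*y)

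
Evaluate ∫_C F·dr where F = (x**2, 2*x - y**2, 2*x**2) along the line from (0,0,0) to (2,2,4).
44/3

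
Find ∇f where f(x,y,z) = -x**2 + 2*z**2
(-2*x, 0, 4*z)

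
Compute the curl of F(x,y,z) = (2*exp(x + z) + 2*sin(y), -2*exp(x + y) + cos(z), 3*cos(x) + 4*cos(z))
(sin(z), 2*exp(x + z) + 3*sin(x), -2*exp(x + y) - 2*cos(y))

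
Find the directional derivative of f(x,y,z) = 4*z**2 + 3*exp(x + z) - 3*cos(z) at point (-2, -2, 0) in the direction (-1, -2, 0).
-3*sqrt(5)*exp(-2)/5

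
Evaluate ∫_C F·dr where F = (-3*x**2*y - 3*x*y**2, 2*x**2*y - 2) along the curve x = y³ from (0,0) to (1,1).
-151/40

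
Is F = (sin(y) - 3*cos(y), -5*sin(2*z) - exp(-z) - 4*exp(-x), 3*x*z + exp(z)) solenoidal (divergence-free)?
No, ∇·F = 3*x + exp(z)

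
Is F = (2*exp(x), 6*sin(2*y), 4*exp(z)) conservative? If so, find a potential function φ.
Yes, F is conservative. φ = 2*exp(x) + 4*exp(z) - 3*cos(2*y)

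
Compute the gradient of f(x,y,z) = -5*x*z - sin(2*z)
(-5*z, 0, -5*x - 2*cos(2*z))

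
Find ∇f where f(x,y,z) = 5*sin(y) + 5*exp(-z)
(0, 5*cos(y), -5*exp(-z))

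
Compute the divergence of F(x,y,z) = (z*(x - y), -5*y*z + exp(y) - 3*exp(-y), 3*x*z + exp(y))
3*x - 4*z + exp(y) + 3*exp(-y)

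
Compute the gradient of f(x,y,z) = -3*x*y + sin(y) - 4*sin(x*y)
(-y*(4*cos(x*y) + 3), -4*x*cos(x*y) - 3*x + cos(y), 0)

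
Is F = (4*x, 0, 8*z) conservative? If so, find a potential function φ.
Yes, F is conservative. φ = 2*x**2 + 4*z**2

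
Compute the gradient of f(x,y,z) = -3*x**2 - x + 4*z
(-6*x - 1, 0, 4)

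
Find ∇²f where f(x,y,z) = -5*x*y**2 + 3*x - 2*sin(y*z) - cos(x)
-10*x + 2*y**2*sin(y*z) + 2*z**2*sin(y*z) + cos(x)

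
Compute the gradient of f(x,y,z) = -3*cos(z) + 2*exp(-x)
(-2*exp(-x), 0, 3*sin(z))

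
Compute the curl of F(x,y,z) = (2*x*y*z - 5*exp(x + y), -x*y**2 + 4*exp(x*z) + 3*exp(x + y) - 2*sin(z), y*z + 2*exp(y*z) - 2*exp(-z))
(-4*x*exp(x*z) + 2*z*exp(y*z) + z + 2*cos(z), 2*x*y, -2*x*z - y**2 + 4*z*exp(x*z) + 8*exp(x + y))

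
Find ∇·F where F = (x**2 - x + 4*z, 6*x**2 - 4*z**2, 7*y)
2*x - 1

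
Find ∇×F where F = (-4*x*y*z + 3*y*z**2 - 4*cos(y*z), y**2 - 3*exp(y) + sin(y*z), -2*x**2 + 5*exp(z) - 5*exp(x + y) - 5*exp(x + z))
(-y*cos(y*z) - 5*exp(x + y), -4*x*y + 4*x + 6*y*z + 4*y*sin(y*z) + 5*exp(x + y) + 5*exp(x + z), z*(4*x - 3*z - 4*sin(y*z)))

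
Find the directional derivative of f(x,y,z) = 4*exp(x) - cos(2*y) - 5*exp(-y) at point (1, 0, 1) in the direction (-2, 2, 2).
sqrt(3)*(5 - 4*E)/3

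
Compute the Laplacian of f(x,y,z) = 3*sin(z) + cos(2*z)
-3*sin(z) - 4*cos(2*z)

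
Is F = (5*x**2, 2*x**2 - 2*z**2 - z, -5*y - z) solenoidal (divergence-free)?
No, ∇·F = 10*x - 1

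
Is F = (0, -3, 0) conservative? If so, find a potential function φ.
Yes, F is conservative. φ = -3*y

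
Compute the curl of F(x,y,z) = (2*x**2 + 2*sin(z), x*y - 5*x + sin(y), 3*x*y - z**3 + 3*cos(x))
(3*x, -3*y + 3*sin(x) + 2*cos(z), y - 5)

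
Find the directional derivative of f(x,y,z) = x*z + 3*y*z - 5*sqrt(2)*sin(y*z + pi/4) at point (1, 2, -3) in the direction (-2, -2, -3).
3*sqrt(17)/17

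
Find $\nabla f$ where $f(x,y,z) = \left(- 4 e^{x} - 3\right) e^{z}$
(-4*exp(x + z), 0, (-4*exp(x) - 3)*exp(z))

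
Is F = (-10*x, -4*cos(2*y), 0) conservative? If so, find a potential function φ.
Yes, F is conservative. φ = -5*x**2 - 2*sin(2*y)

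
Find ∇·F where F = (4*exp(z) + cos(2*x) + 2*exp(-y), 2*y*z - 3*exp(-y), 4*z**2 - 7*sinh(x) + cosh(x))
10*z - 2*sin(2*x) + 3*exp(-y)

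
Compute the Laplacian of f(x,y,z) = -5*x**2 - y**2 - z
-12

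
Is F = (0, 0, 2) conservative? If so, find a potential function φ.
Yes, F is conservative. φ = 2*z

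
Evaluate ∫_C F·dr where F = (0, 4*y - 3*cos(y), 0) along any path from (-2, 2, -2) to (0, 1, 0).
-6 - 3*sin(1) + 3*sin(2)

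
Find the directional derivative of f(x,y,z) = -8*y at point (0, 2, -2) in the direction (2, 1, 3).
-4*sqrt(14)/7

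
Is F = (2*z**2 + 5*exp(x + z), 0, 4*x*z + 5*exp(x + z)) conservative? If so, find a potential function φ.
Yes, F is conservative. φ = 2*x*z**2 + 5*exp(x + z)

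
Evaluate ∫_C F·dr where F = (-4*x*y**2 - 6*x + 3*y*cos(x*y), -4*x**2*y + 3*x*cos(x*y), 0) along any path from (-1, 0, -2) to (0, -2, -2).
3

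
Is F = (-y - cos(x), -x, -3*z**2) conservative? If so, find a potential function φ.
Yes, F is conservative. φ = -x*y - z**3 - sin(x)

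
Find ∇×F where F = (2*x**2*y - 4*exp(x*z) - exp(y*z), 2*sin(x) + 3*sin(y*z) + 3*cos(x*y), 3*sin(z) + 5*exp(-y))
(-3*y*cos(y*z) - 5*exp(-y), -4*x*exp(x*z) - y*exp(y*z), -2*x**2 - 3*y*sin(x*y) + z*exp(y*z) + 2*cos(x))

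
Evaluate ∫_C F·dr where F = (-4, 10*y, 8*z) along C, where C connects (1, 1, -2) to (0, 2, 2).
19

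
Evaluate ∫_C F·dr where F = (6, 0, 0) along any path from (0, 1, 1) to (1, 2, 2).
6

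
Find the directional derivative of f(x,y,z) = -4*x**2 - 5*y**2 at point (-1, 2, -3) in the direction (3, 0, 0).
8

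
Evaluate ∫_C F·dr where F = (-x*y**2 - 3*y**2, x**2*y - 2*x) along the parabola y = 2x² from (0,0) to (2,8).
-832/15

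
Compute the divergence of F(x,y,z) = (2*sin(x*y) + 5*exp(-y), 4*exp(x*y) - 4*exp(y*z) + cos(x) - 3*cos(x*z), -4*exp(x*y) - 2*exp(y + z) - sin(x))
4*x*exp(x*y) + 2*y*cos(x*y) - 4*z*exp(y*z) - 2*exp(y + z)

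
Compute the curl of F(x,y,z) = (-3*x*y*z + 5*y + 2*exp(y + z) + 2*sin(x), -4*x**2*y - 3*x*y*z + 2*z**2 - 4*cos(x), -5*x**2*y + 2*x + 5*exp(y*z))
(-5*x**2 + 3*x*y + 5*z*exp(y*z) - 4*z, 7*x*y + 2*exp(y + z) - 2, -8*x*y + 3*x*z - 3*y*z - 2*exp(y + z) + 4*sin(x) - 5)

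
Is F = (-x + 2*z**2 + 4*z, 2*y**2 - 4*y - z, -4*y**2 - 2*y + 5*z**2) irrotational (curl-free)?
No, ∇×F = (-8*y - 1, 4*z + 4, 0)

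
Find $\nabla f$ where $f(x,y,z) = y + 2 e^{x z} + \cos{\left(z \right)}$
(2*z*exp(x*z), 1, 2*x*exp(x*z) - sin(z))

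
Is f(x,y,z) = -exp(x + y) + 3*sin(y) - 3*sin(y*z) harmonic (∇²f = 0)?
No, ∇²f = 3*y**2*sin(y*z) + 3*z**2*sin(y*z) - 2*exp(x + y) - 3*sin(y)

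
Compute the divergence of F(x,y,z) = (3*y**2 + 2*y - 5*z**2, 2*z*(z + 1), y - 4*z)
-4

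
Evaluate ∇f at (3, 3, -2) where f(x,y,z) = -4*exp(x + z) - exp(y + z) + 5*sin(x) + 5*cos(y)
(-4*E + 5*cos(3), -E - 5*sin(3), -5*E)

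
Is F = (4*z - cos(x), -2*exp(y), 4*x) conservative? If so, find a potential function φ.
Yes, F is conservative. φ = 4*x*z - 2*exp(y) - sin(x)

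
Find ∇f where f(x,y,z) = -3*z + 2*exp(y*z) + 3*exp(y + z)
(0, 2*z*exp(y*z) + 3*exp(y + z), 2*y*exp(y*z) + 3*exp(y + z) - 3)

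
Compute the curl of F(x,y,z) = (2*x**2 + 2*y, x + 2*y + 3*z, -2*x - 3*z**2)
(-3, 2, -1)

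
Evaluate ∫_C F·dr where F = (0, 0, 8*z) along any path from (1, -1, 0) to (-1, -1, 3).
36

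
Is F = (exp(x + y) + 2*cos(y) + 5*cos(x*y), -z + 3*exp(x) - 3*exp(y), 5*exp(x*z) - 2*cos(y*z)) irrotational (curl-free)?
No, ∇×F = (2*z*sin(y*z) + 1, -5*z*exp(x*z), 5*x*sin(x*y) + 3*exp(x) - exp(x + y) + 2*sin(y))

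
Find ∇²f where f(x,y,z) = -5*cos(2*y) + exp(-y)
20*cos(2*y) + exp(-y)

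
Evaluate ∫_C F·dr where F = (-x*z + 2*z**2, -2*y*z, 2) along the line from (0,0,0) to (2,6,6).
-92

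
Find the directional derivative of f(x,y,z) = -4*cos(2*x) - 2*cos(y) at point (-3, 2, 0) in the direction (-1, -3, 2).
sqrt(14)*(-3*sin(2) + 4*sin(6))/7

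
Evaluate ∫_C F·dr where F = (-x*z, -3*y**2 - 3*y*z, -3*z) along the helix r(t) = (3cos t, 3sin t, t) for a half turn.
3*pi*(3 - pi)/2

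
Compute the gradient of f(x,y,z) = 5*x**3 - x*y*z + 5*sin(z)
(15*x**2 - y*z, -x*z, -x*y + 5*cos(z))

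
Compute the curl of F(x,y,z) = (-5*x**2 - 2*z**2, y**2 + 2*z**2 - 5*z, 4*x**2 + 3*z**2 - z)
(5 - 4*z, -8*x - 4*z, 0)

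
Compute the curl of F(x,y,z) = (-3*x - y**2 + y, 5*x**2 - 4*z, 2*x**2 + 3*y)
(7, -4*x, 10*x + 2*y - 1)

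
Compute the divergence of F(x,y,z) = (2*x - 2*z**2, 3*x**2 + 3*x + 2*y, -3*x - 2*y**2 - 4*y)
4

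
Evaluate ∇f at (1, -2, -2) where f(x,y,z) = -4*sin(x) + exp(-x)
(-4*cos(1) - exp(-1), 0, 0)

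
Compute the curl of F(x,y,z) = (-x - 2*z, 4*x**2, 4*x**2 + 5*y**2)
(10*y, -8*x - 2, 8*x)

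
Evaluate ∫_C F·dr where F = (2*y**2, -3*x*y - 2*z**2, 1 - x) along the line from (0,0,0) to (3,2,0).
-4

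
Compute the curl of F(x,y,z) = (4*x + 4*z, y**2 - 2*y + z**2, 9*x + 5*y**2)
(10*y - 2*z, -5, 0)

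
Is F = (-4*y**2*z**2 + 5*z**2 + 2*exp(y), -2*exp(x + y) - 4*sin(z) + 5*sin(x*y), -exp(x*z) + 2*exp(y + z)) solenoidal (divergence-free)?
No, ∇·F = -x*exp(x*z) + 5*x*cos(x*y) - 2*exp(x + y) + 2*exp(y + z)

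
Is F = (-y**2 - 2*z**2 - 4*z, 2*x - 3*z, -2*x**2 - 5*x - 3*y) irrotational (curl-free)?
No, ∇×F = (0, 4*x - 4*z + 1, 2*y + 2)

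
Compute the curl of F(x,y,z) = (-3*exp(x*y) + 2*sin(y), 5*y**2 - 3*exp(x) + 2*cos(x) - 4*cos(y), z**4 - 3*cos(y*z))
(3*z*sin(y*z), 0, 3*x*exp(x*y) - 3*exp(x) - 2*sin(x) - 2*cos(y))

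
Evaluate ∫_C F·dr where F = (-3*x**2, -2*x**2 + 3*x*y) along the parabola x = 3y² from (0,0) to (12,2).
-9036/5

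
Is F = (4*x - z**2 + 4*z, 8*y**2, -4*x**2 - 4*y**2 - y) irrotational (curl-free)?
No, ∇×F = (-8*y - 1, 8*x - 2*z + 4, 0)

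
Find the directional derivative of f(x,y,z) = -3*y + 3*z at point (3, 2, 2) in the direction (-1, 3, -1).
-12*sqrt(11)/11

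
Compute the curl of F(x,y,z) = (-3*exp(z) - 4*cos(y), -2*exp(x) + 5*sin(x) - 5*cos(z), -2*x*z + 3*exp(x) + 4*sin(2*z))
(-5*sin(z), 2*z - 3*exp(x) - 3*exp(z), -2*exp(x) - 4*sin(y) + 5*cos(x))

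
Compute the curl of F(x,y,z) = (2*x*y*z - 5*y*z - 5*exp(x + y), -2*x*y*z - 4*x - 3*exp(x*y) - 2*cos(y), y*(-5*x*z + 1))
(2*x*y - 5*x*z + 1, y*(2*x + 5*z - 5), -2*x*z - 2*y*z - 3*y*exp(x*y) + 5*z + 5*exp(x + y) - 4)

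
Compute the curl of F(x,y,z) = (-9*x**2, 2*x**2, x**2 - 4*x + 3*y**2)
(6*y, 4 - 2*x, 4*x)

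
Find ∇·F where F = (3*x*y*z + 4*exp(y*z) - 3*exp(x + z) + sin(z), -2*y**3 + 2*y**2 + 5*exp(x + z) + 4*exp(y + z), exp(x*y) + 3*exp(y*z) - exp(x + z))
-6*y**2 + 3*y*z + 3*y*exp(y*z) + 4*y - 4*exp(x + z) + 4*exp(y + z)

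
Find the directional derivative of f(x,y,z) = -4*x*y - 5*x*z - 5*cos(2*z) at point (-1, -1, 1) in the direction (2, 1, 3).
sqrt(14)*(17 + 30*sin(2))/14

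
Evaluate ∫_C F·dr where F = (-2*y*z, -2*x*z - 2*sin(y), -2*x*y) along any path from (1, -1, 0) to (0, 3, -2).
2*cos(3) - 2*cos(1)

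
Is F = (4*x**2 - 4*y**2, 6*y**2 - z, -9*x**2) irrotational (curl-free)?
No, ∇×F = (1, 18*x, 8*y)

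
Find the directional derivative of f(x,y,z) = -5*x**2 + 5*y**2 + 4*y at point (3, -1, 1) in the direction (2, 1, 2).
-22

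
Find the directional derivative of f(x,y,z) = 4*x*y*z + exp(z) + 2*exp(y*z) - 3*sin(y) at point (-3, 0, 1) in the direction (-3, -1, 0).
13*sqrt(10)/10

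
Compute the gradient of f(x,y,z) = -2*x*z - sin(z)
(-2*z, 0, -2*x - cos(z))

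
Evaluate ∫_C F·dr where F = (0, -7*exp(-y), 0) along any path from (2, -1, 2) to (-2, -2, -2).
7*E*(-1 + E)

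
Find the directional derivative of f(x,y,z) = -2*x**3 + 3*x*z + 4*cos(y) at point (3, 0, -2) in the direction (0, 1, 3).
27*sqrt(10)/10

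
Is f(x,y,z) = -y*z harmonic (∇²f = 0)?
Yes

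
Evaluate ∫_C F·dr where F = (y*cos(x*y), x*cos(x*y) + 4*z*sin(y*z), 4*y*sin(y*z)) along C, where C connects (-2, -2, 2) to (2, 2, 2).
0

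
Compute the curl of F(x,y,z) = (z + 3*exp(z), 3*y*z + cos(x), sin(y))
(-3*y + cos(y), 3*exp(z) + 1, -sin(x))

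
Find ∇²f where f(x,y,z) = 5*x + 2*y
0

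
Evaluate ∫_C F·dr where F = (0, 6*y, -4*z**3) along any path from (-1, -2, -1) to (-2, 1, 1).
-9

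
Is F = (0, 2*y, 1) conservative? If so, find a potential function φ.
Yes, F is conservative. φ = y**2 + z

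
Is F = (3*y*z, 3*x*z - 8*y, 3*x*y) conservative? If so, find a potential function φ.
Yes, F is conservative. φ = y*(3*x*z - 4*y)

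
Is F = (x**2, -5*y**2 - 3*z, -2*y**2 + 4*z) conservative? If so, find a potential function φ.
No, ∇×F = (3 - 4*y, 0, 0) ≠ 0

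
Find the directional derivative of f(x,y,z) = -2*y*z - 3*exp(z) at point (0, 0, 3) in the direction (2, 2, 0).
-3*sqrt(2)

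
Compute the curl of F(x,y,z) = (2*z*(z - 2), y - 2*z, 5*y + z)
(7, 4*z - 4, 0)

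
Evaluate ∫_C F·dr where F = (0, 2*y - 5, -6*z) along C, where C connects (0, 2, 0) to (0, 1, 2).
-10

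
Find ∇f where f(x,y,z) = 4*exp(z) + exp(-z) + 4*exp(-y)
(0, -4*exp(-y), 4*exp(z) - exp(-z))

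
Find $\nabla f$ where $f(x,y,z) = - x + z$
(-1, 0, 1)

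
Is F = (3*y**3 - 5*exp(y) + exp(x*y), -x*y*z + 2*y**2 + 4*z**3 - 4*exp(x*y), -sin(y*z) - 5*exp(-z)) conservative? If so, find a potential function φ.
No, ∇×F = (x*y - 12*z**2 - z*cos(y*z), 0, -x*exp(x*y) - 9*y**2 - y*z - 4*y*exp(x*y) + 5*exp(y)) ≠ 0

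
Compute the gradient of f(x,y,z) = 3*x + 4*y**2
(3, 8*y, 0)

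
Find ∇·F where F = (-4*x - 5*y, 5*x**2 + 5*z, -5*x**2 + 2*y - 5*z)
-9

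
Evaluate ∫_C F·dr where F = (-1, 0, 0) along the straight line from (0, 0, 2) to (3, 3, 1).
-3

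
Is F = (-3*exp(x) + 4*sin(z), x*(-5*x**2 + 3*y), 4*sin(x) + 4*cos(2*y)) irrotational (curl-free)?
No, ∇×F = (-8*sin(2*y), -4*cos(x) + 4*cos(z), -15*x**2 + 3*y)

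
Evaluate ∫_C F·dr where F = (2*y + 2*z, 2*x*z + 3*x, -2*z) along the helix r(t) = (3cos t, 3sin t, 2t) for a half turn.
5*pi*(-3 + 2*pi)/2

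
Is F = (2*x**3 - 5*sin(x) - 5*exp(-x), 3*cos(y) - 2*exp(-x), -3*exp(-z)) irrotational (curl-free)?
No, ∇×F = (0, 0, 2*exp(-x))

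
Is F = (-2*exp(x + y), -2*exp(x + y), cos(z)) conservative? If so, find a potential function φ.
Yes, F is conservative. φ = -2*exp(x + y) + sin(z)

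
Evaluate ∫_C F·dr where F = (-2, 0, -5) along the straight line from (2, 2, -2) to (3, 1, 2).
-22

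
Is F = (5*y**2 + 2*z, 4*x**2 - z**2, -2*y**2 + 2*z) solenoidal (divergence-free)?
No, ∇·F = 2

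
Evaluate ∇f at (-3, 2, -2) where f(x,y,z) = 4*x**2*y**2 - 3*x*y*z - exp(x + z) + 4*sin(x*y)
(-84 - exp(-5) + 8*cos(6), 126 - 12*cos(6), 18 - exp(-5))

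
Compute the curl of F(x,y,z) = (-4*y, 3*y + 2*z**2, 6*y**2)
(12*y - 4*z, 0, 4)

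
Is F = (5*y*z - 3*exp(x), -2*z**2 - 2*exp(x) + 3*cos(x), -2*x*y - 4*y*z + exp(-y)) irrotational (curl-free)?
No, ∇×F = (-2*x - exp(-y), 7*y, -5*z - 2*exp(x) - 3*sin(x))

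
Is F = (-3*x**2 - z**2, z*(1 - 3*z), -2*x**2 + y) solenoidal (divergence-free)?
No, ∇·F = -6*x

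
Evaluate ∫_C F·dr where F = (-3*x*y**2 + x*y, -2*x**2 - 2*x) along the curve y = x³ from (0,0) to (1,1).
-23/8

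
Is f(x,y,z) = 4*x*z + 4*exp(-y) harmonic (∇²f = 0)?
No, ∇²f = 4*exp(-y)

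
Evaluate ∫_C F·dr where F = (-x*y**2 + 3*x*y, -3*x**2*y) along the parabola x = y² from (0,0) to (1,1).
11/30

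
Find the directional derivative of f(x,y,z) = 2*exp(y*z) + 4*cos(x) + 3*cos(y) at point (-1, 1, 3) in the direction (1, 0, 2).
4*sqrt(5)*(sin(1) + exp(3))/5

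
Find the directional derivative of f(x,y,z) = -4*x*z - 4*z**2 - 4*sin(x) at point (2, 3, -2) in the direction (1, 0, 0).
8 - 4*cos(2)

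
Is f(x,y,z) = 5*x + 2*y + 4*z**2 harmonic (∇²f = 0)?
No, ∇²f = 8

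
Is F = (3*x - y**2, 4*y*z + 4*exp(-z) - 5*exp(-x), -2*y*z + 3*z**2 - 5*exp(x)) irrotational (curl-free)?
No, ∇×F = (-4*y - 2*z + 4*exp(-z), 5*exp(x), 2*y + 5*exp(-x))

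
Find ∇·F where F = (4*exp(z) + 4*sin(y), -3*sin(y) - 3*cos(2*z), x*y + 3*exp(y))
-3*cos(y)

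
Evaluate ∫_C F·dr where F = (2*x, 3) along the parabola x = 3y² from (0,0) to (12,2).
150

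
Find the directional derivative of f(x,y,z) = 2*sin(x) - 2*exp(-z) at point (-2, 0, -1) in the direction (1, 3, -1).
2*sqrt(11)*(-E + cos(2))/11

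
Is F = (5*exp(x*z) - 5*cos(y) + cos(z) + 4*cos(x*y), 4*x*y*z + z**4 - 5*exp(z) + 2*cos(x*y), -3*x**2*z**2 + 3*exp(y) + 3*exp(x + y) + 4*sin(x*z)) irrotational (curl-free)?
No, ∇×F = (-4*x*y - 4*z**3 + 3*exp(y) + 5*exp(z) + 3*exp(x + y), 6*x*z**2 + 5*x*exp(x*z) - 4*z*cos(x*z) - 3*exp(x + y) - sin(z), 4*x*sin(x*y) + 4*y*z - 2*y*sin(x*y) - 5*sin(y))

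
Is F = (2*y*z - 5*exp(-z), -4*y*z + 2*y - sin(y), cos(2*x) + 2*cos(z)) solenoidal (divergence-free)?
No, ∇·F = -4*z - 2*sin(z) - cos(y) + 2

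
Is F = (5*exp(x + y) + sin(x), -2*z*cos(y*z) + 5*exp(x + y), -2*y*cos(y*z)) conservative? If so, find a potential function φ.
Yes, F is conservative. φ = 5*exp(x + y) - 2*sin(y*z) - cos(x)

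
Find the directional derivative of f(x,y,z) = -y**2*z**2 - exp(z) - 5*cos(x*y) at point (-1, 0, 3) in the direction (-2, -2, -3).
3*sqrt(17)*exp(3)/17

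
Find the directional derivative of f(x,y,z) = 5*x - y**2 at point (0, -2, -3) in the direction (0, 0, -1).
0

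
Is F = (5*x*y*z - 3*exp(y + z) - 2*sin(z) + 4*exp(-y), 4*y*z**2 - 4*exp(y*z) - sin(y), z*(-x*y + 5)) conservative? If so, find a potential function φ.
No, ∇×F = (-x*z - 8*y*z + 4*y*exp(y*z), 5*x*y + y*z - 3*exp(y + z) - 2*cos(z), -5*x*z + 3*exp(y + z) + 4*exp(-y)) ≠ 0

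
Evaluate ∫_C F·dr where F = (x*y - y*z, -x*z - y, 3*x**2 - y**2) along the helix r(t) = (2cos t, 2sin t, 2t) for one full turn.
16*pi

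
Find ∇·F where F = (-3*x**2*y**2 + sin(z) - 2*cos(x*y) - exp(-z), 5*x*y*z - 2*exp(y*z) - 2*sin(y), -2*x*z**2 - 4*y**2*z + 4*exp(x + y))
-6*x*y**2 + x*z - 4*y**2 + 2*y*sin(x*y) - 2*z*exp(y*z) - 2*cos(y)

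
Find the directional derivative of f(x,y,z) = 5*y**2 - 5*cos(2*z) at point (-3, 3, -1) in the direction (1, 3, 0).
9*sqrt(10)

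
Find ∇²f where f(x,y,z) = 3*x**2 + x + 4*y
6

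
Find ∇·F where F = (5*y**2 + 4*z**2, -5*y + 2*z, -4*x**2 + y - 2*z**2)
-4*z - 5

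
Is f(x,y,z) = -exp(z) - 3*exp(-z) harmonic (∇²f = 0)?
No, ∇²f = -exp(z) - 3*exp(-z)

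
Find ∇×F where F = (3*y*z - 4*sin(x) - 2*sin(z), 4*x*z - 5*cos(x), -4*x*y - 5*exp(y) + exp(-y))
(-8*x - 5*exp(y) - exp(-y), 7*y - 2*cos(z), z + 5*sin(x))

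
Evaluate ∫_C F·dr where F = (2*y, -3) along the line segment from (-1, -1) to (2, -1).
-6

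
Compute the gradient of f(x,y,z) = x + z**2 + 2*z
(1, 0, 2*z + 2)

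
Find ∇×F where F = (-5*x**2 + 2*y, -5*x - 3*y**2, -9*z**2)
(0, 0, -7)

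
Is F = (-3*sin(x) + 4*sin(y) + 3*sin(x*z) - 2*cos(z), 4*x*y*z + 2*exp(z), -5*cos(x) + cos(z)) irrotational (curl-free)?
No, ∇×F = (-4*x*y - 2*exp(z), 3*x*cos(x*z) - 5*sin(x) + 2*sin(z), 4*y*z - 4*cos(y))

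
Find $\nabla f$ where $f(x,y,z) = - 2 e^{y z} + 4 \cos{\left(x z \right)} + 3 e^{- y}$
(-4*z*sin(x*z), -2*z*exp(y*z) - 3*exp(-y), -4*x*sin(x*z) - 2*y*exp(y*z))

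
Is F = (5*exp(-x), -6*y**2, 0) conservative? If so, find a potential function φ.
Yes, F is conservative. φ = -2*y**3 - 5*exp(-x)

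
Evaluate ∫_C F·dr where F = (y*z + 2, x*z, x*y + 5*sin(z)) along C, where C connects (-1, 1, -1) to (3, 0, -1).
7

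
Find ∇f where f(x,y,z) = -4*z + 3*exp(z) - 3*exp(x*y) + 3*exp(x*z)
(-3*y*exp(x*y) + 3*z*exp(x*z), -3*x*exp(x*y), 3*x*exp(x*z) + 3*exp(z) - 4)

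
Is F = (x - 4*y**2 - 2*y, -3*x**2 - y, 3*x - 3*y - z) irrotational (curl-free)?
No, ∇×F = (-3, -3, -6*x + 8*y + 2)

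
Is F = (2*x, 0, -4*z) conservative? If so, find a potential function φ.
Yes, F is conservative. φ = x**2 - 2*z**2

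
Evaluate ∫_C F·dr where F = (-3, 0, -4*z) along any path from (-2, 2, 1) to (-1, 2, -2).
-9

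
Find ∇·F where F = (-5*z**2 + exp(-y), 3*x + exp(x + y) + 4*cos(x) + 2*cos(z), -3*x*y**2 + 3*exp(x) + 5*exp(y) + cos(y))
exp(x + y)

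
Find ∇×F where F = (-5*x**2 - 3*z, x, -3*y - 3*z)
(-3, -3, 1)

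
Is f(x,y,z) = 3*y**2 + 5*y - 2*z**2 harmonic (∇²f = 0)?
No, ∇²f = 2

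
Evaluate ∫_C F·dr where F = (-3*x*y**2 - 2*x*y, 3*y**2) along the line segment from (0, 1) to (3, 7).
-135/2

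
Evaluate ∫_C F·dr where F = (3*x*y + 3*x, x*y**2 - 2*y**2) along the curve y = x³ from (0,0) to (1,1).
26/15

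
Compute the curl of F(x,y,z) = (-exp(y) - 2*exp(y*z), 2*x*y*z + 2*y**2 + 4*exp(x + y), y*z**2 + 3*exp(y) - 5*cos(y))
(-2*x*y + z**2 + 3*exp(y) + 5*sin(y), -2*y*exp(y*z), 2*y*z + 2*z*exp(y*z) + exp(y) + 4*exp(x + y))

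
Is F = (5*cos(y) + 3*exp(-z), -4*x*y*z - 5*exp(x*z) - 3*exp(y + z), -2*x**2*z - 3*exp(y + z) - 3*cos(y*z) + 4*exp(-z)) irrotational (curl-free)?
No, ∇×F = (4*x*y + 5*x*exp(x*z) + 3*z*sin(y*z), 4*x*z - 3*exp(-z), -4*y*z - 5*z*exp(x*z) + 5*sin(y))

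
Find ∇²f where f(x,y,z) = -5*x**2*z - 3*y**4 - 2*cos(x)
-36*y**2 - 10*z + 2*cos(x)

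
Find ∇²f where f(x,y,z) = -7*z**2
-14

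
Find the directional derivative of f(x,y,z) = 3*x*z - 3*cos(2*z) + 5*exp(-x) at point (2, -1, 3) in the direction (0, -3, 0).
0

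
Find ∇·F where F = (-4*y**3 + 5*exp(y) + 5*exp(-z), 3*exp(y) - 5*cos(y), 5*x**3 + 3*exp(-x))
3*exp(y) + 5*sin(y)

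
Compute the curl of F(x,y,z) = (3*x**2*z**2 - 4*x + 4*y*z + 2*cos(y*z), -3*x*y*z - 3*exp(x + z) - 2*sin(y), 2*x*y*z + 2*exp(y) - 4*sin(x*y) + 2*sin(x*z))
(3*x*y + 2*x*z - 4*x*cos(x*y) + 2*exp(y) + 3*exp(x + z), 6*x**2*z - 2*y*z - 2*y*sin(y*z) + 4*y*cos(x*y) + 4*y - 2*z*cos(x*z), -3*y*z + 2*z*sin(y*z) - 4*z - 3*exp(x + z))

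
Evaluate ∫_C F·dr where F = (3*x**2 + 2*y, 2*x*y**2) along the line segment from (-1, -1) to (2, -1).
3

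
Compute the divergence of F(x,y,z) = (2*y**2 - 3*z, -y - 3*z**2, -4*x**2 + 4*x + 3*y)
-1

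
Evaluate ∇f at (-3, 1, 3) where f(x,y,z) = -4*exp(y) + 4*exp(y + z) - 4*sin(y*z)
(0, -4*E - 12*cos(3) + 4*exp(4), -4*cos(3) + 4*exp(4))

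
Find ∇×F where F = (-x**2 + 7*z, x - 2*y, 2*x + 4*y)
(4, 5, 1)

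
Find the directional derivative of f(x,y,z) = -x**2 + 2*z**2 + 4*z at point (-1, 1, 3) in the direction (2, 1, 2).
12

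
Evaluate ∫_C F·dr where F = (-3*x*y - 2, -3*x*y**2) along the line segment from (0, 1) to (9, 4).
-3069/4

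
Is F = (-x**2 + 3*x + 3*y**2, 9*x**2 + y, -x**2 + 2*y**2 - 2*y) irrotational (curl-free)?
No, ∇×F = (4*y - 2, 2*x, 18*x - 6*y)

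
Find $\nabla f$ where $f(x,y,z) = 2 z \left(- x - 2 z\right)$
(-2*z, 0, -2*x - 8*z)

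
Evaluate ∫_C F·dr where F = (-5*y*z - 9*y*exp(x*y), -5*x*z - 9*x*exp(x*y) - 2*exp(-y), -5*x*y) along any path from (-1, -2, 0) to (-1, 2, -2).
-20 + 14*sinh(2)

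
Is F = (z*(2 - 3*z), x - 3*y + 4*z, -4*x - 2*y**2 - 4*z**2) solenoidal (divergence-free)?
No, ∇·F = -8*z - 3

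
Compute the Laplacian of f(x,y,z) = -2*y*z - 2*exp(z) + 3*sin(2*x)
-2*exp(z) - 12*sin(2*x)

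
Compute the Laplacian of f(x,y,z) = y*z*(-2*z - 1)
-4*y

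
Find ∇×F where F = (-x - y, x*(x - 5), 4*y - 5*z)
(4, 0, 2*x - 4)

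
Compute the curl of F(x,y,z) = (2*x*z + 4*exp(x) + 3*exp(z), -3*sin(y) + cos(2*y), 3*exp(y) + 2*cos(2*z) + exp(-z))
(3*exp(y), 2*x + 3*exp(z), 0)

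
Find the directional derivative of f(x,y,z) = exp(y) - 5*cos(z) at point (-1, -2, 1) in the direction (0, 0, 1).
5*sin(1)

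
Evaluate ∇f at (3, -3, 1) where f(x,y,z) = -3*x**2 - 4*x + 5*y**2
(-22, -30, 0)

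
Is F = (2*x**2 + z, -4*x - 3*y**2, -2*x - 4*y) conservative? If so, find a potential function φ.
No, ∇×F = (-4, 3, -4) ≠ 0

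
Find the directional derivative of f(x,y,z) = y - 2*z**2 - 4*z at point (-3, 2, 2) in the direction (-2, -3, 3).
-39*sqrt(22)/22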